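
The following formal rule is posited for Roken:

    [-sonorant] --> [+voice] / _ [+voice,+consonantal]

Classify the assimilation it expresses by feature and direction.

regressive voicing assimilation

The target ([-sonorant], obstruents) acquires [+voice] next to a voiced consonant ([+voice,+consonantal]) — it takes on the voicing of its neighbour, so the feature that spreads is voicing.
Since the environment is written after the underscore, the trigger follows the target; the direction is regressive.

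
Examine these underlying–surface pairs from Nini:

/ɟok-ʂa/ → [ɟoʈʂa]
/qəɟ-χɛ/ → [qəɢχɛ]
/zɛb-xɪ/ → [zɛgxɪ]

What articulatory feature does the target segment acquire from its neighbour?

place

Underlying /k/ is realised as [ʈ] next to /ʂ/; /ʂ/ itself does not change.
/k/ is velar while /ʂ/ is retroflex; the output [ʈ] is retroflex, matching the trigger — so the feature that spreads is place.
The other alternating forms pattern the same way: /ɟ/ → [ɢ] before /χ/ (palatal → uvular, matching uvular); /b/ → [g] before /x/ (bilabial → velar, matching velar) — only place changes, and always toward the following segment.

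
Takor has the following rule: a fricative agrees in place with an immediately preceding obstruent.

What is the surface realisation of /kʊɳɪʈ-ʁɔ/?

[kʊɳɪʈʐɔ]

The rule targets /ʁ/ (voiced uvular fricative), which sits after the trigger /ʈ/ (retroflex).
Changing only its place to retroflex gives [ʐ] — the voiced retroflex fricative.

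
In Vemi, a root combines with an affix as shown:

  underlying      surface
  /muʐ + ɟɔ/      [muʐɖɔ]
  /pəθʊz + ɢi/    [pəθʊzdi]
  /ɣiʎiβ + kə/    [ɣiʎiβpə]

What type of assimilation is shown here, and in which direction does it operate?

The segment that alternates is /ɟ/, which surfaces as [ɖ] when adjacent to /ʐ/.
/ɟ/ is palatal while /ʐ/ is retroflex; the output [ɖ] is retroflex, matching the trigger — so the feature that spreads is place.
Manner and voice are unchanged, so the assimilation is partial, not total.
Checking the remaining alternations: /ɢ/ → [d] after /z/ (uvular → alveolar, matching alveolar); /k/ → [p] after /β/ (velar → bilabial, matching bilabial) — only place changes, and always toward the preceding segment.
Since the segment that changes follows the conditioning segment, the assimilation is progressive.

progressive place assimilation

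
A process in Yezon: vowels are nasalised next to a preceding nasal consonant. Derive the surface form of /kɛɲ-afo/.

The vowel /a/ is adjacent to the preceding nasal /ɲ/, so it acquires [+nasal] and surfaces as [ã].

[kɛɲãfo]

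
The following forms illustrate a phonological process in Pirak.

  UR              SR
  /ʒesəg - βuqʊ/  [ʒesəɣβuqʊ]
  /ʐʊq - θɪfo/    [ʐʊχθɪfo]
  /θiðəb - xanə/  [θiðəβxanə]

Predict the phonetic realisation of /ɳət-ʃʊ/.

The data show regressive manner assimilation: /g/ → [ɣ] before /β/; /q/ → [χ] before /θ/; /b/ → [β] before /x/. In each pair only manner changes, matching the following consonant, while place and voice stay constant.
The rule targets /t/ (voiceless alveolar stop), which sits before the trigger /ʃ/ (fricative).
The voiceless alveolar fricative is [s], so /t/ → [s].

[ɳəsʃʊ]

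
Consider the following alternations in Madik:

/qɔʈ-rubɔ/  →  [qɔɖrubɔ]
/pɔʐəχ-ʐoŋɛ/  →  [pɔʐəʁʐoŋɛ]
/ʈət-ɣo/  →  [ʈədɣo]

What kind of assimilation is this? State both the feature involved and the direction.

regressive voicing assimilation

Underlying /ʈ/ is realised as [ɖ] next to /r/; /r/ itself does not change.
/ʈ/ is voiceless while /r/ is voiced; the output [ɖ] is voiced, matching the trigger — so the feature that spreads is voicing.
Place and manner are unchanged, so the assimilation is partial, not total.
The other alternating forms pattern the same way: /χ/ → [ʁ] before /ʐ/ (voiceless → voiced, matching voiced); /t/ → [d] before /ɣ/ (voiceless → voiced, matching voiced) — only voicing changes, and always toward the following segment.
The trigger is the following segment, so the direction is regressive (anticipatory).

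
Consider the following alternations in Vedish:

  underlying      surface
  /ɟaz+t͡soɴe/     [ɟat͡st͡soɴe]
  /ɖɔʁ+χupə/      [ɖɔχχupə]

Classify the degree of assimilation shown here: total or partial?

Comparing underlying and surface forms, /z/ → [t͡s] is the alternation; the neighbouring /t͡s/ is constant.
The output [t͡s] is identical to the trigger /t͡s/ — every feature (place, manner, voicing) has been copied — so this is total assimilation.
The remaining alternation confirms this: /ʁ/ → [χ] before /χ/ — in each case the output is a copy of the following consonant.

total assimilation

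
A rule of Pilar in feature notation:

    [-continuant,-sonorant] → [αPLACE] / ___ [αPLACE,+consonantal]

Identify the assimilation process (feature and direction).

regressive place assimilation

The shared variable α links the value of the place features (abbreviated [PLACE]) on the target to the same value on the neighbouring segment, so place is the feature that assimilates.
The conditioning segment sits to the right of the focus bar, meaning the trigger follows the segment that changes — regressive assimilation.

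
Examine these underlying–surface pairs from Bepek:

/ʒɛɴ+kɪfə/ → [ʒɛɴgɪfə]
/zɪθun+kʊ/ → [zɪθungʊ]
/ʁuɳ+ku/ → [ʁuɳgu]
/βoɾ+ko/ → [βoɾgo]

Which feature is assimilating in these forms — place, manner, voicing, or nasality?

voicing

The segment that alternates is /k/, which surfaces as [g] when adjacent to /ɴ/.
/k/ is voiceless while /ɴ/ is voiced; the output [g] is voiced, matching the trigger — so the feature that spreads is voicing.
Checking the remaining alternations: /k/ → [g] after /n/ (voiceless → voiced, matching voiced); /k/ → [g] after /ɳ/ (voiceless → voiced, matching voiced); /k/ → [g] after /ɾ/ (voiceless → voiced, matching voiced) — only voicing changes, and always toward the preceding segment.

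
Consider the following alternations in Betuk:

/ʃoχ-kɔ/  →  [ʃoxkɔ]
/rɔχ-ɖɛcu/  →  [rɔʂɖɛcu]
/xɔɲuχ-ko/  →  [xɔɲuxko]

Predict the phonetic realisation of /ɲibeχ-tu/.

The data show regressive place assimilation: /χ/ → [x] before /k/; /χ/ → [ʂ] before /ɖ/. In each pair only place changes, matching the following consonant, while manner and voice stay constant.
The rule targets /χ/ (voiceless uvular fricative), which sits before the trigger /t/ (alveolar).
The voiceless alveolar fricative is [s], so /χ/ → [s].

[ɲibestu]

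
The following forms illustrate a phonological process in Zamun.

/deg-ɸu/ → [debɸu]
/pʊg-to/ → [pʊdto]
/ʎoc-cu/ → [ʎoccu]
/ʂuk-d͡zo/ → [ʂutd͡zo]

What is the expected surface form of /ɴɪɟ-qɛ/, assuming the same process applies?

The data show regressive place assimilation: /g/ → [b] before /ɸ/; /g/ → [d] before /t/; /k/ → [t] before /d͡z/. In each pair only place changes, matching the following consonant, while manner and voice stay constant.
No alternation appears in [ʎoccu]: there the adjacent consonants already agree in place (/c/ and /c/ are both palatal), so this form is consistent with the same rule.
/ɟ/ is a voiced palatal stop. The following trigger /q/ is uvular, so /ɟ/ must become uvular as well.
Changing only its place to uvular gives [ɢ] — the voiced uvular stop.

[ɴɪɢqɛ]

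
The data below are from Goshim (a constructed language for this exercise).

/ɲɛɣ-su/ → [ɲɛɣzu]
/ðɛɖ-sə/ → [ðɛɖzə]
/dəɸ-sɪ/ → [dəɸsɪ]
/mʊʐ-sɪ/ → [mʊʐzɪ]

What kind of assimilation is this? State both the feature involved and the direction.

Underlying /s/ is realised as [z] next to /ɣ/; /ɣ/ itself does not change.
/s/ is voiceless while /ɣ/ is voiced; the output [z] is voiced, matching the trigger — so the feature that spreads is voicing.
Place and manner are unchanged, so the assimilation is partial, not total.
Checking the remaining alternations: /s/ → [z] after /ɖ/ (voiceless → voiced, matching voiced); /s/ → [z] after /ʐ/ (voiceless → voiced, matching voiced) — only voicing changes, and always toward the preceding segment.
No alternation appears in [dəɸsɪ]: there the adjacent consonants already agree in voicing (/s/ and /ɸ/ are both voiceless), so this form is consistent with the same rule.
The trigger is the preceding segment, so the direction is progressive (perseverative).

progressive voicing assimilation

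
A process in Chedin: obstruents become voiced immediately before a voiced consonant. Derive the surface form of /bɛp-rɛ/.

The rule targets /p/ (voiceless bilabial stop), which sits before the trigger /r/ (voiced).
Changing only its voicing to voiced gives [b] — the voiced bilabial stop.

[bɛbrɛ]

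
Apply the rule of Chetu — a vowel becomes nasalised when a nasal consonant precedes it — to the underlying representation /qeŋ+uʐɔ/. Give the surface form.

[qeŋũʐɔ]

The vowel /u/ is adjacent to the preceding nasal /ŋ/, so it acquires [+nasal] and surfaces as [ũ].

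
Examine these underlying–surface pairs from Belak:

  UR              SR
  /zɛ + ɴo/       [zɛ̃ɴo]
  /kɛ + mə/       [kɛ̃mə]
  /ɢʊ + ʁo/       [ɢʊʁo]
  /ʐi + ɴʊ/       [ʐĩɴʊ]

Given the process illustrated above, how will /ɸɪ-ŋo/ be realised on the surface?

[ɸɪ̃ŋo]

The data show regressive nasality assimilation (vowel nasalisation): /ɛ/ → [ɛ̃] before /ɴ/; /ɛ/ → [ɛ̃] before /m/; /i/ → [ĩ] before /ɴ/ — a vowel is nasalised by an immediately following nasal consonant.
No change occurs in [ɢʊʁo] because the vowel at the boundary is adjacent to an oral consonant, not a nasal (/ʊ/ next to /ʁ/).
/ɪ/ sits next to the nasal /ŋ/ and is therefore nasalised to [ɪ̃].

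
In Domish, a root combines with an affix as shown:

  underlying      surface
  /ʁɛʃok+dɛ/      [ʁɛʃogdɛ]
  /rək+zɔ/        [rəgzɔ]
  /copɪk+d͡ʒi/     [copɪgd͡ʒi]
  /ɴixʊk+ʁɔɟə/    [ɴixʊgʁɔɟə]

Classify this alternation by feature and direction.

regressive voicing assimilation

The segment that alternates is /k/, which surfaces as [g] when adjacent to /d/.
The change voiceless → voiced matches the voicing of the following /d/, identifying this as voicing assimilation.
Place and manner are unchanged, so the assimilation is partial, not total.
Checking the remaining alternations: /k/ → [g] before /z/ (voiceless → voiced, matching voiced); /k/ → [g] before /d͡ʒ/ (voiceless → voiced, matching voiced); /k/ → [g] before /ʁ/ (voiceless → voiced, matching voiced) — only voicing changes, and always toward the following segment.
The trigger is the following segment, so the direction is regressive (anticipatory).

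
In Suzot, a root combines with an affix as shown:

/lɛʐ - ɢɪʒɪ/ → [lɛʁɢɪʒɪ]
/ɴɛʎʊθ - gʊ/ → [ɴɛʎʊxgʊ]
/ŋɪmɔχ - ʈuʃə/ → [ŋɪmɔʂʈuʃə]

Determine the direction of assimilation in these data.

regressive

Underlying /ʐ/ is realised as [ʁ] next to /ɢ/; /ɢ/ itself does not change.
/ʐ/ is retroflex while /ɢ/ is uvular; the output [ʁ] is uvular, matching the trigger — so the feature that spreads is place.
The same holds elsewhere in the data: /θ/ → [x] before /g/ (dental → velar, matching velar); /χ/ → [ʂ] before /ʈ/ (uvular → retroflex, matching retroflex) — only place changes, and always toward the following segment.
The trigger is the following segment, so the direction is regressive (anticipatory).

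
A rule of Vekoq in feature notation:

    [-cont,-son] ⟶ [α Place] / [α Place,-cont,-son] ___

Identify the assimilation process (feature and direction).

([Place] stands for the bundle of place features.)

progressive place assimilation

The shared variable α links the value of the place features (abbreviated [Place]) on the target to the same value on the neighbouring segment, so place is the feature that assimilates.
Since the environment is written before the underscore, the trigger precedes the target; the direction is progressive.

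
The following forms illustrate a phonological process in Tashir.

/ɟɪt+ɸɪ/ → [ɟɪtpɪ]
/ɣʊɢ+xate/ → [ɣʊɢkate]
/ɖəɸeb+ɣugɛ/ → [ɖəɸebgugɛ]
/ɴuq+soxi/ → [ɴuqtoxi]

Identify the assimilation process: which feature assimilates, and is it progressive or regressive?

Underlying /ɸ/ is realised as [p] next to /t/; /t/ itself does not change.
/ɸ/ is a fricative while /t/ is a stop; the output [p] is a stop, matching the trigger — so the feature that spreads is manner.
Place and voice are unchanged, so the assimilation is partial, not total.
Checking the remaining alternations: /x/ → [k] after /ɢ/ (fricative → stop, matching a stop); /ɣ/ → [g] after /b/ (fricative → stop, matching a stop); /s/ → [t] after /q/ (fricative → stop, matching a stop) — only manner changes, and always toward the preceding segment.
Since the segment that changes follows the conditioning segment, the assimilation is progressive.

progressive manner assimilation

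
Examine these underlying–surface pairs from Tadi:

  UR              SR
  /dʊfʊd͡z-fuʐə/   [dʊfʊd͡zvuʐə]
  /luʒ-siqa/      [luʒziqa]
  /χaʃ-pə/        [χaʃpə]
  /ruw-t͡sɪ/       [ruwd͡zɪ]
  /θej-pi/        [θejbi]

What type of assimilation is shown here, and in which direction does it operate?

progressive voicing assimilation

Comparing underlying and surface forms, /f/ → [v] is the alternation; the neighbouring /d͡z/ is constant.
/f/ is voiceless while /d͡z/ is voiced; the output [v] is voiced, matching the trigger — so the feature that spreads is voicing.
Place and manner are unchanged, so the assimilation is partial, not total.
The same holds elsewhere in the data: /s/ → [z] after /ʒ/ (voiceless → voiced, matching voiced); /t͡s/ → [d͡z] after /w/ (voiceless → voiced, matching voiced); /p/ → [b] after /j/ (voiceless → voiced, matching voiced) — only voicing changes, and always toward the preceding segment.
Nothing changes in [χaʃpə]: there the adjacent consonants already agree in voicing (/p/ and /ʃ/ are both voiceless), so this form is consistent with the same rule.
The trigger is the preceding segment, so the direction is progressive (perseverative).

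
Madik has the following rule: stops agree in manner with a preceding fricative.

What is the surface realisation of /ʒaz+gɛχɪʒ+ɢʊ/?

/g/ is a voiced velar stop. The preceding trigger /z/ is a fricative, so /g/ must become a fricative as well.
Changing only its manner to fricative gives [ɣ] — the voiced velar fricative.
At the second juncture, /ɢ/ likewise becomes [ʁ] adjacent to /ʒ/.

[ʒazɣɛχɪʒʁʊ]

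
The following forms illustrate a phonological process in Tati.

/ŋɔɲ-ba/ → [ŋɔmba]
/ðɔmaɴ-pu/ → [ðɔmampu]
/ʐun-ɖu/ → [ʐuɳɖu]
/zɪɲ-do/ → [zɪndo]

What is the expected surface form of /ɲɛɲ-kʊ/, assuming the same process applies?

The data show regressive place assimilation: /ɲ/ → [m] before /b/; /ɴ/ → [m] before /p/; /n/ → [ɳ] before /ɖ/; /ɲ/ → [n] before /d/. In each pair only place changes, matching the following consonant, while manner and voice stay constant.
/ɲ/ is a voiced palatal nasal. The following trigger /k/ is velar, so /ɲ/ must become velar as well.
Changing only its place to velar gives [ŋ] — the voiced velar nasal.

[ɲɛŋkʊ]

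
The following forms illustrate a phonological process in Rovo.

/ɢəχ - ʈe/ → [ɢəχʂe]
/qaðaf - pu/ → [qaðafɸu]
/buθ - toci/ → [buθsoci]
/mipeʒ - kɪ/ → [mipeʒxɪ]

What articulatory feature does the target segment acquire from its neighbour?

manner

Underlying /ʈ/ is realised as [ʂ] next to /χ/; /χ/ itself does not change.
The change stop → fricative matches the manner of the preceding /χ/, identifying this as manner assimilation.
The same holds elsewhere in the data: /p/ → [ɸ] after /f/ (stop → fricative, matching a fricative); /t/ → [s] after /θ/ (stop → fricative, matching a fricative); /k/ → [x] after /ʒ/ (stop → fricative, matching a fricative) — only manner changes, and always toward the preceding segment.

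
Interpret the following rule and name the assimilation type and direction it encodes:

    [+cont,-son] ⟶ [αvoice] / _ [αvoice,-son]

The shared variable α links the value of [voice] on the target to the same value on the neighbouring segment, so voicing is the feature that assimilates.
The conditioning segment sits to the right of the focus bar, meaning the trigger follows the segment that changes — regressive assimilation.

regressive voicing assimilation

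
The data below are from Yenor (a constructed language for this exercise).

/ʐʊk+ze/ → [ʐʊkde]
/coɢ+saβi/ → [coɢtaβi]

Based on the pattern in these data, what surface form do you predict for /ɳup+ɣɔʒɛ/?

[ɳupgɔʒɛ]

The data show progressive manner assimilation: /z/ → [d] after /k/; /s/ → [t] after /ɢ/. In each pair only manner changes, matching the preceding consonant, while place and voice stay constant.
/ɣ/ is a voiced velar fricative. The preceding trigger /p/ is a stop, so /ɣ/ must become a stop as well.
A voiced velar stop is [g], so the surface segment is [g].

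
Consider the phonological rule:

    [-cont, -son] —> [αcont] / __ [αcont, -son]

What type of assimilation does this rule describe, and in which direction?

regressive manner assimilation

The rule copies [cont] (continuancy) from the environment onto the target stops; since [±cont] encodes the stop/fricative manner contrast, the assimilating dimension is manner.
Since the environment is written after the underscore, the trigger follows the target; the direction is regressive.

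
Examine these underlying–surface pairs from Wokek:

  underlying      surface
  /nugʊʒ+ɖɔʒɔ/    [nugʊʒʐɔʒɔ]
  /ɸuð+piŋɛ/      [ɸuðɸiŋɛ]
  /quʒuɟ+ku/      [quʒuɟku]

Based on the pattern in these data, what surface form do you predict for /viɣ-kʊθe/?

[viɣxʊθe]

The data show progressive manner assimilation: /ɖ/ → [ʐ] after /ʒ/; /p/ → [ɸ] after /ð/. In each pair only manner changes, matching the preceding consonant, while place and voice stay constant.
Nothing changes in [quʒuɟku]: there the adjacent consonants already agree in manner (/k/ and /ɟ/ are both stops), so this form is consistent with the same rule.
/k/ is a voiceless velar stop. The preceding trigger /ɣ/ is a fricative, so /k/ must become a fricative as well.
A voiceless velar fricative is [x], so the surface segment is [x].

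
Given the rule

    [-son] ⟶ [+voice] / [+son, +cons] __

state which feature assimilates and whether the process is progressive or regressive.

progressive voicing assimilation

The target ([-son], obstruents) acquires [+voice] next to a sonorant consonant ([+son, +cons]) — it takes on the voicing of its neighbour, so the feature that spreads is voicing.
The conditioning segment sits to the left of the focus bar, meaning the trigger precedes the segment that changes — progressive assimilation.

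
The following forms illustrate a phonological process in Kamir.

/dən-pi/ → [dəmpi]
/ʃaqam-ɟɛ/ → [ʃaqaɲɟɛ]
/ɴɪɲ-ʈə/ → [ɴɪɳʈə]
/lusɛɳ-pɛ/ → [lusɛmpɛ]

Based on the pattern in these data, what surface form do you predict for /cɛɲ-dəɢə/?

[cɛndəɢə]

The data show regressive place assimilation: /n/ → [m] before /p/; /m/ → [ɲ] before /ɟ/; /ɲ/ → [ɳ] before /ʈ/; /ɳ/ → [m] before /p/. In each pair only place changes, matching the following consonant, while manner and voice stay constant.
/ɲ/ is a voiced palatal nasal. The following trigger /d/ is alveolar, so /ɲ/ must become alveolar as well.
A voiced alveolar nasal is [n], so the surface segment is [n].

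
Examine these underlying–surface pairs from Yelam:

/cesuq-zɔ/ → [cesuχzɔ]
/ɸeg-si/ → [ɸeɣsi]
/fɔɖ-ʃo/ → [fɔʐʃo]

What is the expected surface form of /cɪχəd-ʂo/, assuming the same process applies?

[cɪχəzʂo]

The data show regressive manner assimilation: /q/ → [χ] before /z/; /g/ → [ɣ] before /s/; /ɖ/ → [ʐ] before /ʃ/. In each pair only manner changes, matching the following consonant, while place and voice stay constant.
The rule targets /d/ (voiced alveolar stop), which sits before the trigger /ʂ/ (fricative).
Changing only its manner to fricative gives [z] — the voiced alveolar fricative.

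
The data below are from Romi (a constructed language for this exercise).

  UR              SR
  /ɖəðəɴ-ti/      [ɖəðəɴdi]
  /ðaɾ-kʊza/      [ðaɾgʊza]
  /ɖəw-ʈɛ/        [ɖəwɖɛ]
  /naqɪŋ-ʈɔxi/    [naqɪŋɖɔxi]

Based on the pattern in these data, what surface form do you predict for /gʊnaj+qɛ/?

The data show progressive voicing assimilation: /t/ → [d] after /ɴ/; /k/ → [g] after /ɾ/; /ʈ/ → [ɖ] after /w/; /ʈ/ → [ɖ] after /ŋ/. In each pair only voicing changes, matching the preceding consonant, while place and manner stay constant.
The rule targets /q/ (voiceless uvular stop), which sits after the trigger /j/ (voiced).
The voiced uvular stop is [ɢ], so /q/ → [ɢ].

[gʊnajɢɛ]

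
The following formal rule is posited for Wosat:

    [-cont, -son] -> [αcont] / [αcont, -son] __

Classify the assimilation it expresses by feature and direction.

progressive manner assimilation

The rule copies [cont] (continuancy) from the environment onto the target stops; since [±cont] encodes the stop/fricative manner contrast, the assimilating dimension is manner.
Since the environment is written before the underscore, the trigger precedes the target; the direction is progressive.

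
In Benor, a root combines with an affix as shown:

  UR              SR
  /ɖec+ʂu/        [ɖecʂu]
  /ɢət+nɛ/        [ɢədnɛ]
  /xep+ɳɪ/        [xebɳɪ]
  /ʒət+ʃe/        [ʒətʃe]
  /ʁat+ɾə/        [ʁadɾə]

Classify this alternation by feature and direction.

regressive voicing assimilation

The segment that alternates is /t/, which surfaces as [d] when adjacent to /n/.
The change voiceless → voiced matches the voicing of the following /n/, identifying this as voicing assimilation.
Place and manner are unchanged, so the assimilation is partial, not total.
The same holds elsewhere in the data: /p/ → [b] before /ɳ/ (voiceless → voiced, matching voiced); /t/ → [d] before /ɾ/ (voiceless → voiced, matching voiced) — only voicing changes, and always toward the following segment.
Nothing changes in [ɖecʂu], [ʒətʃe]: there the adjacent consonants already agree in voicing (/c/ and /ʂ/ are both voiceless; /t/ and /ʃ/ are both voiceless), so these forms are consistent with the same rule.
Since the segment that changes precedes the conditioning segment, the assimilation is regressive.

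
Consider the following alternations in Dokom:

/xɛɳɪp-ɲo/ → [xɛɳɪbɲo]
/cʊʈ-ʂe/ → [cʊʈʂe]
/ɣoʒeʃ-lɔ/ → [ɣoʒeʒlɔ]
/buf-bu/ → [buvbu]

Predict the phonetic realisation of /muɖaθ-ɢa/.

[muɖaðɢa]

The data show regressive voicing assimilation: /p/ → [b] before /ɲ/; /ʃ/ → [ʒ] before /l/; /f/ → [v] before /b/. In each pair only voicing changes, matching the following consonant, while place and manner stay constant.
Nothing changes in [cʊʈʂe]: there the adjacent consonants already agree in voicing (/ʈ/ and /ʂ/ are both voiceless), so this form is consistent with the same rule.
The rule targets /θ/ (voiceless dental fricative), which sits before the trigger /ɢ/ (voiced).
Changing only its voicing to voiced gives [ð] — the voiced dental fricative.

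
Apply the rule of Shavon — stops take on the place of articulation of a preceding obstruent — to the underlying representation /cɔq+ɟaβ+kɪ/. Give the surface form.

The rule targets /ɟ/ (voiced palatal stop), which sits after the trigger /q/ (uvular).
The voiced uvular stop is [ɢ], so /ɟ/ → [ɢ].
At the second juncture, /k/ likewise becomes [p] adjacent to /β/.

[cɔqɢaβpɪ]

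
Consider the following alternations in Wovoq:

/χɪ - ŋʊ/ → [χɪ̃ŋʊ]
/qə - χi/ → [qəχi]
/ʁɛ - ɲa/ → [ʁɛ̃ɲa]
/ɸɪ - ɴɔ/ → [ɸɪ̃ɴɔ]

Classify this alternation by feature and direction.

The vowel /ɪ/ surfaces as nasalised [ɪ̃] next to the following nasal /ŋ/ — it has acquired the [+nasal] feature of its neighbour.
The other forms show the same pattern: /ɛ/ → [ɛ̃] before /ɲ/; /ɪ/ → [ɪ̃] before /ɴ/ — each time a vowel is nasalised next to a following nasal.
No change occurs in [qəχi] because the vowel at the boundary is adjacent to an oral consonant, not a nasal (/ə/ next to /χ/).
Because the conditioning nasal is to the right of the vowel that changes, the process is regressive (anticipatory).

regressive nasality assimilation (vowel nasalisation)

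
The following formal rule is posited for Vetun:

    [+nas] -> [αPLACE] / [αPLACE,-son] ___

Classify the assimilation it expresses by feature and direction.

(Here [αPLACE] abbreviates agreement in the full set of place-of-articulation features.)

progressive place assimilation

The shared variable α links the value of the place features (abbreviated [PLACE]) on the target to the same value on the neighbouring segment, so place is the feature that assimilates.
Since the environment is written before the underscore, the trigger precedes the target; the direction is progressive.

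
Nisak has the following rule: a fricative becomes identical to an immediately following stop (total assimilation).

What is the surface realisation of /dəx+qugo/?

/x/ is the segment targeted by the rule; it sits immediately before /q/, so it assimilates completely and surfaces as [q].

[dəqqugo]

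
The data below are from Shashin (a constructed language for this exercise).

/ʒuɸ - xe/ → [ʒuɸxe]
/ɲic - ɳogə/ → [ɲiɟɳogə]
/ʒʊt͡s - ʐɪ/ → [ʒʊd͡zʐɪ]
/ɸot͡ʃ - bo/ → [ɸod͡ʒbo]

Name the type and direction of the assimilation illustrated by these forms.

The segment that alternates is /c/, which surfaces as [ɟ] when adjacent to /ɳ/.
The change voiceless → voiced matches the voicing of the following /ɳ/, identifying this as voicing assimilation.
Place and manner are unchanged, so the assimilation is partial, not total.
The other alternating forms pattern the same way: /t͡s/ → [d͡z] before /ʐ/ (voiceless → voiced, matching voiced); /t͡ʃ/ → [d͡ʒ] before /b/ (voiceless → voiced, matching voiced) — only voicing changes, and always toward the following segment.
Nothing changes in [ʒuɸxe]: there the adjacent consonants already agree in voicing (/ɸ/ and /x/ are both voiceless), so this form is consistent with the same rule.
The trigger is the following segment, so the direction is regressive (anticipatory).

regressive voicing assimilation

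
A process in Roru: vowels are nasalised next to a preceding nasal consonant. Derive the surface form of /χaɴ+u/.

The vowel /u/ is adjacent to the preceding nasal /ɴ/, so it acquires [+nasal] and surfaces as [ũ].

[χaɴũ]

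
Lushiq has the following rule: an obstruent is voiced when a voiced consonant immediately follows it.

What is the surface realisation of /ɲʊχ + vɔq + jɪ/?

[ɲʊʁvɔɢjɪ]

The rule targets /χ/ (voiceless uvular fricative), which sits before the trigger /v/ (voiced).
A voiced uvular fricative is [ʁ], so the surface segment is [ʁ].
At the second juncture, /q/ likewise becomes [ɢ] adjacent to /j/.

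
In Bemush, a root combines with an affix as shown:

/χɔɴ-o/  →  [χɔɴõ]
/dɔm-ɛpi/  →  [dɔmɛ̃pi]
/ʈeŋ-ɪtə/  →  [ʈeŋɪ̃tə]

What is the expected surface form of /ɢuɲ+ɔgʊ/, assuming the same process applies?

[ɢuɲɔ̃gʊ]

The data show progressive nasality assimilation (vowel nasalisation): /o/ → [õ] after /ɴ/; /ɛ/ → [ɛ̃] after /m/; /ɪ/ → [ɪ̃] after /ŋ/ — a vowel is nasalised by an immediately preceding nasal consonant.
The vowel /ɔ/ is adjacent to the preceding nasal /ɲ/, so it acquires [+nasal] and surfaces as [ɔ̃].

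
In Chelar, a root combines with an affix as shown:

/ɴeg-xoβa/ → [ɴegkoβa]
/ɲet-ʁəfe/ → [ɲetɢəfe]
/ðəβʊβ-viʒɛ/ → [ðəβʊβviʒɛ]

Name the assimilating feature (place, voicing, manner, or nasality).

The segment that alternates is /x/, which surfaces as [k] when adjacent to /g/.
The change fricative → stop matches the manner of the preceding /g/, identifying this as manner assimilation.
Checking the remaining alternation: /ʁ/ → [ɢ] after /t/ (fricative → stop, matching a stop) — only manner changes, and always toward the preceding segment.
Nothing changes in [ðəβʊβviʒɛ]: there the adjacent consonants already agree in manner (/v/ and /β/ are both fricatives), so this form is consistent with the same rule.

manner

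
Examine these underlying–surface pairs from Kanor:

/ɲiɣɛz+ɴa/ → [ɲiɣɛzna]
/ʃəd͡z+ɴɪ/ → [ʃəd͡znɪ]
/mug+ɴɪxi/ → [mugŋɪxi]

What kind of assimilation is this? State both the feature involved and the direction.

The segment that alternates is /ɴ/, which surfaces as [n] when adjacent to /z/.
/ɴ/ is uvular while /z/ is alveolar; the output [n] is alveolar, matching the trigger — so the feature that spreads is place.
Manner and voice are unchanged, so the assimilation is partial, not total.
Checking the remaining alternations: /ɴ/ → [n] after /d͡z/ (uvular → alveolar, matching alveolar); /ɴ/ → [ŋ] after /g/ (uvular → velar, matching velar) — only place changes, and always toward the preceding segment.
The trigger is the preceding segment, so the direction is progressive (perseverative).

progressive place assimilation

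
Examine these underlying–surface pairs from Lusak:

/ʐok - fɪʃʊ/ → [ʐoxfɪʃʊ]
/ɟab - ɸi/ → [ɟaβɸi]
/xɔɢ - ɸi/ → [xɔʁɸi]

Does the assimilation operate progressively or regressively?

Underlying /k/ is realised as [x] next to /f/; /f/ itself does not change.
The change stop → fricative matches the manner of the following /f/, identifying this as manner assimilation.
Checking the remaining alternations: /b/ → [β] before /ɸ/ (stop → fricative, matching a fricative); /ɢ/ → [ʁ] before /ɸ/ (stop → fricative, matching a fricative) — only manner changes, and always toward the following segment.
The trigger is the following segment, so the direction is regressive (anticipatory).

regressive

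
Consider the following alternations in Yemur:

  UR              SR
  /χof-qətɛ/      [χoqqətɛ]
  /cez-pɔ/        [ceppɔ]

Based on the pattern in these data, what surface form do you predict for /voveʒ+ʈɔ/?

[voveʈʈɔ]

The data show regressive total assimilation (/f/ → [q] before /q/; /z/ → [p] before /p/): in every case the target segment becomes identical to its following neighbour, copying more than a single feature.
/ʒ/ is the segment targeted by the rule; it sits immediately before /ʈ/, so it assimilates completely and surfaces as [ʈ].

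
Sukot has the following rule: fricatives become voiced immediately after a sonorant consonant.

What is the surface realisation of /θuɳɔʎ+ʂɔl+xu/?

[θuɳɔʎʐɔlɣu]

The rule targets /ʂ/ (voiceless retroflex fricative), which sits after the trigger /ʎ/ (voiced).
Changing only its voicing to voiced gives [ʐ] — the voiced retroflex fricative.
At the second juncture, /x/ likewise becomes [ɣ] adjacent to /l/.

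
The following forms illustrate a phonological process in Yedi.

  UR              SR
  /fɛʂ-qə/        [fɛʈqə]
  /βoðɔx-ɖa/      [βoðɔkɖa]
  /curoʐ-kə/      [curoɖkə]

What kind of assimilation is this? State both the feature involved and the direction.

Underlying /ʂ/ is realised as [ʈ] next to /q/; /q/ itself does not change.
/ʂ/ is a fricative while /q/ is a stop; the output [ʈ] is a stop, matching the trigger — so the feature that spreads is manner.
Place and voice are unchanged, so the assimilation is partial, not total.
Checking the remaining alternations: /x/ → [k] before /ɖ/ (fricative → stop, matching a stop); /ʐ/ → [ɖ] before /k/ (fricative → stop, matching a stop) — only manner changes, and always toward the following segment.
Since the segment that changes precedes the conditioning segment, the assimilation is regressive.

regressive manner assimilation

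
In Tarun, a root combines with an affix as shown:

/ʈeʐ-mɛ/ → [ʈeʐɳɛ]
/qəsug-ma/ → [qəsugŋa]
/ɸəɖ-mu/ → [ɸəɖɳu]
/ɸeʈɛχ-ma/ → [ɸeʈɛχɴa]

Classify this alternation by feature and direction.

Comparing underlying and surface forms, /m/ → [ɳ] is the alternation; the neighbouring /ʐ/ is constant.
/m/ is bilabial while /ʐ/ is retroflex; the output [ɳ] is retroflex, matching the trigger — so the feature that spreads is place.
Manner and voice are unchanged, so the assimilation is partial, not total.
The same holds elsewhere in the data: /m/ → [ŋ] after /g/ (bilabial → velar, matching velar); /m/ → [ɳ] after /ɖ/ (bilabial → retroflex, matching retroflex); /m/ → [ɴ] after /χ/ (bilabial → uvular, matching uvular) — only place changes, and always toward the preceding segment.
Since the segment that changes follows the conditioning segment, the assimilation is progressive.

progressive place assimilation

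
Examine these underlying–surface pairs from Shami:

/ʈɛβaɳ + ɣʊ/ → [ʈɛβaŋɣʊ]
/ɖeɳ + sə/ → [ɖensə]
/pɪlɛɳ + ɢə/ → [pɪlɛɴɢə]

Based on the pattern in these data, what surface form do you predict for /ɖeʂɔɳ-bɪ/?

[ɖeʂɔmbɪ]

The data show regressive place assimilation: /ɳ/ → [ŋ] before /ɣ/; /ɳ/ → [n] before /s/; /ɳ/ → [ɴ] before /ɢ/. In each pair only place changes, matching the following consonant, while manner and voice stay constant.
/ɳ/ is a voiced retroflex nasal. The following trigger /b/ is bilabial, so /ɳ/ must become bilabial as well.
A voiced bilabial nasal is [m], so the surface segment is [m].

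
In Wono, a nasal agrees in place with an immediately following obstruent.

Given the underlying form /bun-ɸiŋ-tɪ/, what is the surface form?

The rule targets /n/ (voiced alveolar nasal), which sits before the trigger /ɸ/ (bilabial).
A voiced bilabial nasal is [m], so the surface segment is [m].
At the second juncture, /ŋ/ likewise becomes [n] adjacent to /t/.

[bumɸintɪ]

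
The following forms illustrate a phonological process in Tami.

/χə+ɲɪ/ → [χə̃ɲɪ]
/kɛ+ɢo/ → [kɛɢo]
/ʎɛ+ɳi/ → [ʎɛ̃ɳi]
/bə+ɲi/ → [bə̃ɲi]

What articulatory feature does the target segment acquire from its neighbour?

nasality

The vowel /ə/ surfaces as nasalised [ə̃] next to the following nasal /ɲ/ — it has acquired the [+nasal] feature of its neighbour.
Likewise in the remaining data: /ɛ/ → [ɛ̃] before /ɳ/ — each time a vowel is nasalised next to a following nasal.
No change occurs in [kɛɢo] because the vowel at the boundary is adjacent to an oral consonant, not a nasal (/ɛ/ next to /ɢ/).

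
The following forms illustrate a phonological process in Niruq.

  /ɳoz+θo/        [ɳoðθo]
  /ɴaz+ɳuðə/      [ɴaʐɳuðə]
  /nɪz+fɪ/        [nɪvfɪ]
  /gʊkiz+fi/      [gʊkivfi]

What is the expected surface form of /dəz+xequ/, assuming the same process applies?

[dəɣxequ]

The data show regressive place assimilation: /z/ → [ð] before /θ/; /z/ → [ʐ] before /ɳ/; /z/ → [v] before /f/. In each pair only place changes, matching the following consonant, while manner and voice stay constant.
The rule targets /z/ (voiced alveolar fricative), which sits before the trigger /x/ (velar).
The voiced velar fricative is [ɣ], so /z/ → [ɣ].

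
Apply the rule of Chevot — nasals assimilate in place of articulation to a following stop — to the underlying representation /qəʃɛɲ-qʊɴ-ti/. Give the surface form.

[qəʃɛɴqʊnti]

/ɲ/ is a voiced palatal nasal. The following trigger /q/ is uvular, so /ɲ/ must become uvular as well.
A voiced uvular nasal is [ɴ], so the surface segment is [ɴ].
The same rule applies at the second boundary: /ɴ/ → [n] next to /t/.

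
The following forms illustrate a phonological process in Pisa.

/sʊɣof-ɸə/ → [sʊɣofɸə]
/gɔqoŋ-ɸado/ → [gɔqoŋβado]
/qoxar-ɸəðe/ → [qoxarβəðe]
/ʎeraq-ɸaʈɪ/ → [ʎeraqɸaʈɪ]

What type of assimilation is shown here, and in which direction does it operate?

progressive voicing assimilation

The segment that alternates is /ɸ/, which surfaces as [β] when adjacent to /ŋ/.
The change voiceless → voiced matches the voicing of the preceding /ŋ/, identifying this as voicing assimilation.
Place and manner are unchanged, so the assimilation is partial, not total.
The other alternating form patterns the same way: /ɸ/ → [β] after /r/ (voiceless → voiced, matching voiced) — only voicing changes, and always toward the preceding segment.
No alternation appears in [sʊɣofɸə], [ʎeraqɸaʈɪ]: there the adjacent consonants already agree in voicing (/ɸ/ and /f/ are both voiceless; /ɸ/ and /q/ are both voiceless), so these forms are consistent with the same rule.
The trigger is the preceding segment, so the direction is progressive (perseverative).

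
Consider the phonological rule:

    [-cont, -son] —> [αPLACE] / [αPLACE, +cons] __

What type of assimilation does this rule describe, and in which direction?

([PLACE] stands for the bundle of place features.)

progressive place assimilation

The shared variable α links the value of the place features (abbreviated [PLACE]) on the target to the same value on the neighbouring segment, so place is the feature that assimilates.
Since the environment is written before the underscore, the trigger precedes the target; the direction is progressive.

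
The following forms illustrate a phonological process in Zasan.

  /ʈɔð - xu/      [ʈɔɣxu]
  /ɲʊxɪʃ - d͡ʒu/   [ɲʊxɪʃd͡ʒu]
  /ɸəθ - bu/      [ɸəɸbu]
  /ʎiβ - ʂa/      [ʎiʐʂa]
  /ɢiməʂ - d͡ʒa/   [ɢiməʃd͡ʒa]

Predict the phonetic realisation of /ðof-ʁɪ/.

[ðoχʁɪ]

The data show regressive place assimilation: /ð/ → [ɣ] before /x/; /θ/ → [ɸ] before /b/; /β/ → [ʐ] before /ʂ/; /ʂ/ → [ʃ] before /d͡ʒ/. In each pair only place changes, matching the following consonant, while manner and voice stay constant.
No alternation appears in [ɲʊxɪʃd͡ʒu]: there the adjacent consonants already agree in place (/ʃ/ and /d͡ʒ/ are both postalveolar), so this form is consistent with the same rule.
/f/ is a voiceless labiodental fricative. The following trigger /ʁ/ is uvular, so /f/ must become uvular as well.
The voiceless uvular fricative is [χ], so /f/ → [χ].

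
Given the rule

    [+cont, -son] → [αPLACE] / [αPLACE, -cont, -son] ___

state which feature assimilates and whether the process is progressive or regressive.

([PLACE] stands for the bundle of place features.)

The rule copies the place features (abbreviated [PLACE]) from the environment onto the target, so the assimilating feature is place.
Since the environment is written before the underscore, the trigger precedes the target; the direction is progressive.

progressive place assimilation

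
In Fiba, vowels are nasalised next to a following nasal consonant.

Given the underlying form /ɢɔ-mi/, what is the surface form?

[ɢɔ̃mi]

/ɔ/ sits next to the nasal /m/ and is therefore nasalised to [ɔ̃].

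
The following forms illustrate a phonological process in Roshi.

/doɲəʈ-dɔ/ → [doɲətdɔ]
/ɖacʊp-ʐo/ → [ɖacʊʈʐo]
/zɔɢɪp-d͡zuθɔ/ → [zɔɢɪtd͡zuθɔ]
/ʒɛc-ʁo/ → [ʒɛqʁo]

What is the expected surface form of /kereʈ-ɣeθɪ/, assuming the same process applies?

[kerekɣeθɪ]

The data show regressive place assimilation: /ʈ/ → [t] before /d/; /p/ → [ʈ] before /ʐ/; /p/ → [t] before /d͡z/; /c/ → [q] before /ʁ/. In each pair only place changes, matching the following consonant, while manner and voice stay constant.
The rule targets /ʈ/ (voiceless retroflex stop), which sits before the trigger /ɣ/ (velar).
A voiceless velar stop is [k], so the surface segment is [k].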